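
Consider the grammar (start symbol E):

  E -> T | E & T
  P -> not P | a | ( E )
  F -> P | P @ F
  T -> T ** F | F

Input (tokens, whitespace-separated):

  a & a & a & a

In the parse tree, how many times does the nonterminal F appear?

[E [E [E [E [T [F [P a]]]] & [T [F [P a]]]] & [T [F [P a]]]] & [T [F [P a]]]]

4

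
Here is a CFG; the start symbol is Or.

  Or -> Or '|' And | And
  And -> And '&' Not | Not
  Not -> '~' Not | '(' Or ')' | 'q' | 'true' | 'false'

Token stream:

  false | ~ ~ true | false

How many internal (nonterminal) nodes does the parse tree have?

[Or [Or [Or [And [Not false]]] | [And [Not ~ [Not ~ [Not true]]]]] | [And [Not false]]]

11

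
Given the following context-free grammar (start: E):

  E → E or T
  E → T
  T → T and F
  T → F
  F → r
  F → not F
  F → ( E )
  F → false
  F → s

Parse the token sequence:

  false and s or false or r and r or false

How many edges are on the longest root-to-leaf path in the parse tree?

7

[E [E [E [E [T [T [F false]] and [F s]]] or [T [F false]]] or [T [T [F r]] and [F r]]] or [T [F false]]]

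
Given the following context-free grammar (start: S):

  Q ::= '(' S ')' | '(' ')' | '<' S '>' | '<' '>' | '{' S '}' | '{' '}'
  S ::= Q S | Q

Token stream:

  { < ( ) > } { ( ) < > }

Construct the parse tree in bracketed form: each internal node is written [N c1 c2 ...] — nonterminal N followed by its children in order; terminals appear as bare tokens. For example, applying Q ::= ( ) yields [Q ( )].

S
Q S
{ S } S
{ Q } S
{ < S > } S
{ < Q > } S
{ < ( ) > } S
{ < ( ) > } Q
{ < ( ) > } { S }
{ < ( ) > } { Q S }
{ < ( ) > } { ( ) S }
{ < ( ) > } { ( ) Q }
{ < ( ) > } { ( ) < > }

[S [Q { [S [Q < [S [Q ( )]] >]] }] [S [Q { [S [Q ( )] [S [Q < >]]] }]]]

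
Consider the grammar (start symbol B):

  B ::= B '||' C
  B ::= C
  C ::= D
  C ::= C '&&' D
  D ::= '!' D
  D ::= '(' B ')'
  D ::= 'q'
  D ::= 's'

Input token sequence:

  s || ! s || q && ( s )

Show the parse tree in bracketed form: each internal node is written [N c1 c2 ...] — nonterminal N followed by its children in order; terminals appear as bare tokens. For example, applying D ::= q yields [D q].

B
B || C
B || C || C
C || C || C
D || C || C
s || C || C
s || D || C
s || ! D || C
s || ! s || C
s || ! s || C && D
s || ! s || D && D
s || ! s || q && D
s || ! s || q && ( B )
s || ! s || q && ( C )
s || ! s || q && ( D )
s || ! s || q && ( s )

[B [B [B [C [D s]]] || [C [D ! [D s]]]] || [C [C [D q]] && [D ( [B [C [D s]]] )]]]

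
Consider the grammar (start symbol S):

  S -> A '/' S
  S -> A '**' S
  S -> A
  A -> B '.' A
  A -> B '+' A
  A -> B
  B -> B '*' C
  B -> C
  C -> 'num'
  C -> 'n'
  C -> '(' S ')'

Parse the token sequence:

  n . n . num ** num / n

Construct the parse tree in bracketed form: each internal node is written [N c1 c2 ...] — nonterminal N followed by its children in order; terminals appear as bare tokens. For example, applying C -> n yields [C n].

[S [A [B [C n]] . [A [B [C n]] . [A [B [C num]]]]] ** [S [A [B [C num]]] / [S [A [B [C n]]]]]]

S
A ** S
B . A ** S
C . A ** S
n . A ** S
n . B . A ** S
n . C . A ** S
n . n . A ** S
n . n . B ** S
n . n . C ** S
n . n . num ** S
n . n . num ** A / S
n . n . num ** B / S
n . n . num ** C / S
n . n . num ** num / S
n . n . num ** num / A
n . n . num ** num / B
n . n . num ** num / C
n . n . num ** num / n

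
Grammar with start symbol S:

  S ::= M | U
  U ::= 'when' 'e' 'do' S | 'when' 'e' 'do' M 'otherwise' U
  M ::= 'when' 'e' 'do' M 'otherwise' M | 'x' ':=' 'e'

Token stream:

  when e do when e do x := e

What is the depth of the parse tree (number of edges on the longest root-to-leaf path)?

6

[S [U when e do [S [U when e do [S [M x := e]]]]]]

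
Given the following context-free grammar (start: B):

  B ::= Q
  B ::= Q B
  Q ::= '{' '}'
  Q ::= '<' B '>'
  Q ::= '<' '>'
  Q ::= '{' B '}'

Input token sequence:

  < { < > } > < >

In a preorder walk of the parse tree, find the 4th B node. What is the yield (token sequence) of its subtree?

[B [Q < [B [Q { [B [Q < >]] }]] >] [B [Q < >]]]

< >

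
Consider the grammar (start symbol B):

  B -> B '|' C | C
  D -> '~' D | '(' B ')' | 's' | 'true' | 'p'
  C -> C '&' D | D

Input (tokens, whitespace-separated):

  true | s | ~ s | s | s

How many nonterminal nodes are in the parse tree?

[B [B [B [B [B [C [D true]]] | [C [D s]]] | [C [D ~ [D s]]]] | [C [D s]]] | [C [D s]]]

16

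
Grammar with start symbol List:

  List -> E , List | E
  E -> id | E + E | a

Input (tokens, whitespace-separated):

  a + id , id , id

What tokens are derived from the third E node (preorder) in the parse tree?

[List [E [E a] + [E id]] , [List [E id] , [List [E id]]]]

id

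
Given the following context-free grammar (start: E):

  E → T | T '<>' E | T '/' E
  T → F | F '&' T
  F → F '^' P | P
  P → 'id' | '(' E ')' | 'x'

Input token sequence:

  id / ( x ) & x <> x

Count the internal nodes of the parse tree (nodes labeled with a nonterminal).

[E [T [F [P id]]] / [E [T [F [P ( [E [T [F [P x]]]] )]] & [T [F [P x]]]] <> [E [T [F [P x]]]]]]

19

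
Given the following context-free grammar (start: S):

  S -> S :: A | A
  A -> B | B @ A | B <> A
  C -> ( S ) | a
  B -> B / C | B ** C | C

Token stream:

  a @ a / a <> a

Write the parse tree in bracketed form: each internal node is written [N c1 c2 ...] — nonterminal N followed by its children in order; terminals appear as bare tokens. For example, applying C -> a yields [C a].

S
A
B @ A
C @ A
a @ A
a @ B <> A
a @ B / C <> A
a @ C / C <> A
a @ a / C <> A
a @ a / a <> A
a @ a / a <> B
a @ a / a <> C
a @ a / a <> a

[S [A [B [C a]] @ [A [B [B [C a]] / [C a]] <> [A [B [C a]]]]]]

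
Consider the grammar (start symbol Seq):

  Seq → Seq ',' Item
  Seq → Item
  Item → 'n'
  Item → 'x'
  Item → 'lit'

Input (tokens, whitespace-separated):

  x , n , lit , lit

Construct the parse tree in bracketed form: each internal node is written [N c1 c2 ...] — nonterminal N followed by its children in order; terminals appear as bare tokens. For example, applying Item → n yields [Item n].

[Seq [Seq [Seq [Seq [Item x]] , [Item n]] , [Item lit]] , [Item lit]]

Seq
Seq , Item
Seq , Item , Item
Seq , Item , Item , Item
Item , Item , Item , Item
x , Item , Item , Item
x , n , Item , Item
x , n , lit , Item
x , n , lit , lit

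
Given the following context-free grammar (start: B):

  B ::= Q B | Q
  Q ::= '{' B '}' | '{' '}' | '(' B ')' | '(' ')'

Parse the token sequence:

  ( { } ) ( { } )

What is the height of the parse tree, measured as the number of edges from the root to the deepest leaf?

[B [Q ( [B [Q { }]] )] [B [Q ( [B [Q { }]] )]]]

5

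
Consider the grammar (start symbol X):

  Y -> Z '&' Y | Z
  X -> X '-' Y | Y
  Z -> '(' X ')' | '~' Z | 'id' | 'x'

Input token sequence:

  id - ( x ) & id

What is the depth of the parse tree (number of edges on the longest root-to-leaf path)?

[X [X [Y [Z id]]] - [Y [Z ( [X [Y [Z x]]] )] & [Y [Z id]]]]

6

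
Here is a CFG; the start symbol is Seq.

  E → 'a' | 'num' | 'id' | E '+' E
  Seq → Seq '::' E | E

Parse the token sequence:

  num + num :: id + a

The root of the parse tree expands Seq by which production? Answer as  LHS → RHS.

Seq → Seq '::' E

[Seq [Seq [E [E num] + [E num]]] :: [E [E id] + [E a]]]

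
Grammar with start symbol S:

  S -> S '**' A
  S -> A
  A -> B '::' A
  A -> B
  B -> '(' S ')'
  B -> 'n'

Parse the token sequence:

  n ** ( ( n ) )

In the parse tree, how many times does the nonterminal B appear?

4

[S [S [A [B n]]] ** [A [B ( [S [A [B ( [S [A [B n]]] )]]] )]]]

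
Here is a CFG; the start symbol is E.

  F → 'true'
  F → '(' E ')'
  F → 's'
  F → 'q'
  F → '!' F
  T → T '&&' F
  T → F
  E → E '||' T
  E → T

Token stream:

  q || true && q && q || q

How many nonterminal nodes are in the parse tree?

13

[E [E [E [T [F q]]] || [T [T [T [F true]] && [F q]] && [F q]]] || [T [F q]]]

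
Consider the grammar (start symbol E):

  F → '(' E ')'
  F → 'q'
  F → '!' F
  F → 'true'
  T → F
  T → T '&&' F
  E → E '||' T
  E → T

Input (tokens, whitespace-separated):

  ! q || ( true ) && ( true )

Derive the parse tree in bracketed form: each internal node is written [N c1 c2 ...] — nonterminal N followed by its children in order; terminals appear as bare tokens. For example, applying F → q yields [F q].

[E [E [T [F ! [F q]]]] || [T [T [F ( [E [T [F true]]] )]] && [F ( [E [T [F true]]] )]]]

E
E || T
T || T
F || T
! F || T
! q || T
! q || T && F
! q || F && F
! q || ( E ) && F
! q || ( T ) && F
! q || ( F ) && F
! q || ( true ) && F
! q || ( true ) && ( E )
! q || ( true ) && ( T )
! q || ( true ) && ( F )
! q || ( true ) && ( true )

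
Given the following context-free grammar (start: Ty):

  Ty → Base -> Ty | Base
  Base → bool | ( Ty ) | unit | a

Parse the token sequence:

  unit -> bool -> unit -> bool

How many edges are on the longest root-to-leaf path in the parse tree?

[Ty [Base unit] -> [Ty [Base bool] -> [Ty [Base unit] -> [Ty [Base bool]]]]]

5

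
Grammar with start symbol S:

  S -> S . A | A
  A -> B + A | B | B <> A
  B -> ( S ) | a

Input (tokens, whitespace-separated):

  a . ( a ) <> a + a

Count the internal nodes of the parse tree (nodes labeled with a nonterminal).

13

[S [S [A [B a]]] . [A [B ( [S [A [B a]]] )] <> [A [B a] + [A [B a]]]]]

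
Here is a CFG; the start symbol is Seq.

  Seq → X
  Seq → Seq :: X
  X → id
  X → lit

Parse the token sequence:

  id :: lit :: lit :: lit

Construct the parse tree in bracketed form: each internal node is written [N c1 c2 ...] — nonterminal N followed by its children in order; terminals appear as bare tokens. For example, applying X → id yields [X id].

[Seq [Seq [Seq [Seq [X id]] :: [X lit]] :: [X lit]] :: [X lit]]

Seq
Seq :: X
Seq :: X :: X
Seq :: X :: X :: X
X :: X :: X :: X
id :: X :: X :: X
id :: lit :: X :: X
id :: lit :: lit :: X
id :: lit :: lit :: lit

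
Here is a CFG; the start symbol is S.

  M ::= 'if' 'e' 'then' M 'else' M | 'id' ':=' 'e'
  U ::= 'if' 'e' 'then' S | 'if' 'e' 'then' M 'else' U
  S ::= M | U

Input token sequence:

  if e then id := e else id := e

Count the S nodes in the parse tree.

1

[S [M if e then [M id := e] else [M id := e]]]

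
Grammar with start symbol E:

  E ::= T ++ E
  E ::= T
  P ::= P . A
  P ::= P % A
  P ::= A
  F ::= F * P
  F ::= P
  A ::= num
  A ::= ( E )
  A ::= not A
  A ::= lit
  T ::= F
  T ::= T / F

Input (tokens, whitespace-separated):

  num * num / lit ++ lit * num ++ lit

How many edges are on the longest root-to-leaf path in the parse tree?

[E [T [T [F [F [P [A num]]] * [P [A num]]]] / [F [P [A lit]]]] ++ [E [T [F [F [P [A lit]]] * [P [A num]]]] ++ [E [T [F [P [A lit]]]]]]]

7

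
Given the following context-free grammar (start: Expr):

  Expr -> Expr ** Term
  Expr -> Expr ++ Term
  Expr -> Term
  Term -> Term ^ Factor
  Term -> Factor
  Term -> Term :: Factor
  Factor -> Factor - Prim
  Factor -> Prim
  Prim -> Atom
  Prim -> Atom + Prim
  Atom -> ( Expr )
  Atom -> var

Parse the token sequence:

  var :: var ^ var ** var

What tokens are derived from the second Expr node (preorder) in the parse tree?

var :: var ^ var

[Expr [Expr [Term [Term [Term [Factor [Prim [Atom var]]]] :: [Factor [Prim [Atom var]]]] ^ [Factor [Prim [Atom var]]]]] ** [Term [Factor [Prim [Atom var]]]]]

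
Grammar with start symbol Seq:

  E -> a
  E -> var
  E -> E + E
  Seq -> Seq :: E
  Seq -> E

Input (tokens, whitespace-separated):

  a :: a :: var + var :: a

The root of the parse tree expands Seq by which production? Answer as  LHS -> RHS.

Seq -> Seq :: E

[Seq [Seq [Seq [Seq [E a]] :: [E a]] :: [E [E var] + [E var]]] :: [E a]]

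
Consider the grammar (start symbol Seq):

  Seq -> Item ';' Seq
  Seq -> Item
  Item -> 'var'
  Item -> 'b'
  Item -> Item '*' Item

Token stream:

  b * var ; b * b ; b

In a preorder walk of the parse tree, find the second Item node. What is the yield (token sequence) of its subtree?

b

[Seq [Item [Item b] * [Item var]] ; [Seq [Item [Item b] * [Item b]] ; [Seq [Item b]]]]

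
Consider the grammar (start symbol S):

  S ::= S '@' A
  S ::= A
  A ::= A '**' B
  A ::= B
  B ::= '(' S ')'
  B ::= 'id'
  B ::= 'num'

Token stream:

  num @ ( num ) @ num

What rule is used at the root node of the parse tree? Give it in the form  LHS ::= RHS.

[S [S [S [A [B num]]] @ [A [B ( [S [A [B num]]] )]]] @ [A [B num]]]

S ::= S '@' A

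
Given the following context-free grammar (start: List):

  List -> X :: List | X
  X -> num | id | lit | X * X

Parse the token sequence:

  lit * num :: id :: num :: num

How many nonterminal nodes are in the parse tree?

[List [X [X lit] * [X num]] :: [List [X id] :: [List [X num] :: [List [X num]]]]]

10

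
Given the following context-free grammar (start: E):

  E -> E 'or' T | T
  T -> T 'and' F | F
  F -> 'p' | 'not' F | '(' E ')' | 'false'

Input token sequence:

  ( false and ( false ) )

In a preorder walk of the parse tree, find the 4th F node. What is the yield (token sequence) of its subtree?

[E [T [F ( [E [T [T [F false]] and [F ( [E [T [F false]]] )]]] )]]]

false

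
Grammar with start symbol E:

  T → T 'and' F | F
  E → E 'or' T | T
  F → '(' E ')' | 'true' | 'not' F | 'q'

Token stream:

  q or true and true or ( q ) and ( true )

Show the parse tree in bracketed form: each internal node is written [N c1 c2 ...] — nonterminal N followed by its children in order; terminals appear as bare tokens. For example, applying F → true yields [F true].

[E [E [E [T [F q]]] or [T [T [F true]] and [F true]]] or [T [T [F ( [E [T [F q]]] )]] and [F ( [E [T [F true]]] )]]]

E
E or T
E or T or T
T or T or T
F or T or T
q or T or T
q or T and F or T
q or F and F or T
q or true and F or T
q or true and true or T
q or true and true or T and F
q or true and true or F and F
q or true and true or ( E ) and F
q or true and true or ( T ) and F
q or true and true or ( F ) and F
q or true and true or ( q ) and F
q or true and true or ( q ) and ( E )
q or true and true or ( q ) and ( T )
q or true and true or ( q ) and ( F )
q or true and true or ( q ) and ( true )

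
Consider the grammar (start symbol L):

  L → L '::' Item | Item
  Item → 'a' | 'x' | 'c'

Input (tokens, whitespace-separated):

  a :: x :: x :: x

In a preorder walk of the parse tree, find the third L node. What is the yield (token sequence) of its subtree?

a :: x

[L [L [L [L [Item a]] :: [Item x]] :: [Item x]] :: [Item x]]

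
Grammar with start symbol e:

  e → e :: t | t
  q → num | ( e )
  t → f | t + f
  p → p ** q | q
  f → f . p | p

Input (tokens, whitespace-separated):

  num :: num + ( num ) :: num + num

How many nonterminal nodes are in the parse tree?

28

[e [e [e [t [f [p [q num]]]]] :: [t [t [f [p [q num]]]] + [f [p [q ( [e [t [f [p [q num]]]]] )]]]]] :: [t [t [f [p [q num]]]] + [f [p [q num]]]]]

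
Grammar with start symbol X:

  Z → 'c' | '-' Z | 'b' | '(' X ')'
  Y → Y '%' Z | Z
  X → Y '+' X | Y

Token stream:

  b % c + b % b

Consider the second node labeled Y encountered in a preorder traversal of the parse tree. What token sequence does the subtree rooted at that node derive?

b

[X [Y [Y [Z b]] % [Z c]] + [X [Y [Y [Z b]] % [Z b]]]]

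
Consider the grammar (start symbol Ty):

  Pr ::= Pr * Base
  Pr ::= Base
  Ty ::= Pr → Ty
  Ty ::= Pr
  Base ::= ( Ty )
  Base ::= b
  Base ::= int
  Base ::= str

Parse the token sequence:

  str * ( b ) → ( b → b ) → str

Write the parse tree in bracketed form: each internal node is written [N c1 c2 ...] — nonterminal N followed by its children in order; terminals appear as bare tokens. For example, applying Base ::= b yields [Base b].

[Ty [Pr [Pr [Base str]] * [Base ( [Ty [Pr [Base b]]] )]] → [Ty [Pr [Base ( [Ty [Pr [Base b]] → [Ty [Pr [Base b]]]] )]] → [Ty [Pr [Base str]]]]]

Ty
Pr → Ty
Pr * Base → Ty
Base * Base → Ty
str * Base → Ty
str * ( Ty ) → Ty
str * ( Pr ) → Ty
str * ( Base ) → Ty
str * ( b ) → Ty
str * ( b ) → Pr → Ty
str * ( b ) → Base → Ty
str * ( b ) → ( Ty ) → Ty
str * ( b ) → ( Pr → Ty ) → Ty
str * ( b ) → ( Base → Ty ) → Ty
str * ( b ) → ( b → Ty ) → Ty
str * ( b ) → ( b → Pr ) → Ty
str * ( b ) → ( b → Base ) → Ty
str * ( b ) → ( b → b ) → Ty
str * ( b ) → ( b → b ) → Pr
str * ( b ) → ( b → b ) → Base
str * ( b ) → ( b → b ) → str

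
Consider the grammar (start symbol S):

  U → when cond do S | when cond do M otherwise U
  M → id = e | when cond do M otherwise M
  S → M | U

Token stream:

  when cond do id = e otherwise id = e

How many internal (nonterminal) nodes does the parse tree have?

4

[S [M when cond do [M id = e] otherwise [M id = e]]]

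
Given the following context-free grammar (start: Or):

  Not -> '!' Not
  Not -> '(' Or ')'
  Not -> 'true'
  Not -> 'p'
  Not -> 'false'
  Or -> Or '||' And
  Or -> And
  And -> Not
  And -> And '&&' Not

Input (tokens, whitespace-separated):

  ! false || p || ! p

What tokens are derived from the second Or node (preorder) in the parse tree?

! false || p

[Or [Or [Or [And [Not ! [Not false]]]] || [And [Not p]]] || [And [Not ! [Not p]]]]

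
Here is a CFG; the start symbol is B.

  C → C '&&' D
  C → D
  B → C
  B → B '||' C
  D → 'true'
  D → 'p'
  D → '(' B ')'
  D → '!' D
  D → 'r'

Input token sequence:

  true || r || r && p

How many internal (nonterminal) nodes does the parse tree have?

[B [B [B [C [D true]]] || [C [D r]]] || [C [C [D r]] && [D p]]]

11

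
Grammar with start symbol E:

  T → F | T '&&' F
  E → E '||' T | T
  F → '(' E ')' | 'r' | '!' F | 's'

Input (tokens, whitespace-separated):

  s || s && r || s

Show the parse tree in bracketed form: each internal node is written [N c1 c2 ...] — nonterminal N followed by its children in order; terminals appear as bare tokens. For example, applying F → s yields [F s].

E
E || T
E || T || T
T || T || T
F || T || T
s || T || T
s || T && F || T
s || F && F || T
s || s && F || T
s || s && r || T
s || s && r || F
s || s && r || s

[E [E [E [T [F s]]] || [T [T [F s]] && [F r]]] || [T [F s]]]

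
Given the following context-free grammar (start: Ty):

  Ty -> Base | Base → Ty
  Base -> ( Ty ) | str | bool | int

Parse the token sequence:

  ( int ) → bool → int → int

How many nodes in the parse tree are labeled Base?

5

[Ty [Base ( [Ty [Base int]] )] → [Ty [Base bool] → [Ty [Base int] → [Ty [Base int]]]]]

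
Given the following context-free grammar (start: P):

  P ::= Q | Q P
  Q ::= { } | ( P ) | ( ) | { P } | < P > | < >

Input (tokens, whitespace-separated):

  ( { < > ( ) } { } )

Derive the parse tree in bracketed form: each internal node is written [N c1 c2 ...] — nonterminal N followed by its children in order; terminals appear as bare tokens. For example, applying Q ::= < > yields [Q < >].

[P [Q ( [P [Q { [P [Q < >] [P [Q ( )]]] }] [P [Q { }]]] )]]

P
Q
( P )
( Q P )
( { P } P )
( { Q P } P )
( { < > P } P )
( { < > Q } P )
( { < > ( ) } P )
( { < > ( ) } Q )
( { < > ( ) } { } )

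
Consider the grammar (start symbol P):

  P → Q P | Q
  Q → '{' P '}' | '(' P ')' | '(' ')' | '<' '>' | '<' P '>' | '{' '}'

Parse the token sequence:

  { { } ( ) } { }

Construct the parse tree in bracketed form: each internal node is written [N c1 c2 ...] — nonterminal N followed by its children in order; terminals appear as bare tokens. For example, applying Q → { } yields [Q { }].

P
Q P
{ P } P
{ Q P } P
{ { } P } P
{ { } Q } P
{ { } ( ) } P
{ { } ( ) } Q
{ { } ( ) } { }

[P [Q { [P [Q { }] [P [Q ( )]]] }] [P [Q { }]]]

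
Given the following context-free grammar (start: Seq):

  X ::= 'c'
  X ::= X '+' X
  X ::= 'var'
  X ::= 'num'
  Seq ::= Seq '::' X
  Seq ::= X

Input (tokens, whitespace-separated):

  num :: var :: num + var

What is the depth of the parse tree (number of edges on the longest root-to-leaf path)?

[Seq [Seq [Seq [X num]] :: [X var]] :: [X [X num] + [X var]]]

4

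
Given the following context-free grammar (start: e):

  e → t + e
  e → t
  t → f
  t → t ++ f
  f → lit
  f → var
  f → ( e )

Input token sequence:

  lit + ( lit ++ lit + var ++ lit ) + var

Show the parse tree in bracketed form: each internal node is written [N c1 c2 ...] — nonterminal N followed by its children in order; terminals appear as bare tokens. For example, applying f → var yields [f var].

[e [t [f lit]] + [e [t [f ( [e [t [t [f lit]] ++ [f lit]] + [e [t [t [f var]] ++ [f lit]]]] )]] + [e [t [f var]]]]]

e
t + e
f + e
lit + e
lit + t + e
lit + f + e
lit + ( e ) + e
lit + ( t + e ) + e
lit + ( t ++ f + e ) + e
lit + ( f ++ f + e ) + e
lit + ( lit ++ f + e ) + e
lit + ( lit ++ lit + e ) + e
lit + ( lit ++ lit + t ) + e
lit + ( lit ++ lit + t ++ f ) + e
lit + ( lit ++ lit + f ++ f ) + e
lit + ( lit ++ lit + var ++ f ) + e
lit + ( lit ++ lit + var ++ lit ) + e
lit + ( lit ++ lit + var ++ lit ) + t
lit + ( lit ++ lit + var ++ lit ) + f
lit + ( lit ++ lit + var ++ lit ) + var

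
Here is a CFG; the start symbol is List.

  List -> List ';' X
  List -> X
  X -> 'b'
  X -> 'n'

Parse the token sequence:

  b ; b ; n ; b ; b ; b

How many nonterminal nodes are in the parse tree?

[List [List [List [List [List [List [X b]] ; [X b]] ; [X n]] ; [X b]] ; [X b]] ; [X b]]

12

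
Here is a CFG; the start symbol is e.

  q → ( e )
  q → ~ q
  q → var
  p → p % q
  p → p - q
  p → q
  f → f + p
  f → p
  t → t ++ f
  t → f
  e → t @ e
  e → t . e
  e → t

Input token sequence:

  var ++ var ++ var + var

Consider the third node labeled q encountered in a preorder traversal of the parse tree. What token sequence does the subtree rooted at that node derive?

[e [t [t [t [f [p [q var]]]] ++ [f [p [q var]]]] ++ [f [f [p [q var]]] + [p [q var]]]]]

var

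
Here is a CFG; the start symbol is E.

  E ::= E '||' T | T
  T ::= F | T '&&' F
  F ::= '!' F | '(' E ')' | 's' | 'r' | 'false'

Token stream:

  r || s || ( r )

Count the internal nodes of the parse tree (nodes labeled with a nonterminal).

[E [E [E [T [F r]]] || [T [F s]]] || [T [F ( [E [T [F r]]] )]]]

12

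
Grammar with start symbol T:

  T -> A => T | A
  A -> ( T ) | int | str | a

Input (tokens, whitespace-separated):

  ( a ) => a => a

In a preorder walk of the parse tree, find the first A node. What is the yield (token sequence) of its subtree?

[T [A ( [T [A a]] )] => [T [A a] => [T [A a]]]]

( a )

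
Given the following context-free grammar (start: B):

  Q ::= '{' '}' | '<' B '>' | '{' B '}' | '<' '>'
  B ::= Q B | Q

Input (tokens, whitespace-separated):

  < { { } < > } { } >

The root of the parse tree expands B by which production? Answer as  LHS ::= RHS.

B ::= Q

[B [Q < [B [Q { [B [Q { }] [B [Q < >]]] }] [B [Q { }]]] >]]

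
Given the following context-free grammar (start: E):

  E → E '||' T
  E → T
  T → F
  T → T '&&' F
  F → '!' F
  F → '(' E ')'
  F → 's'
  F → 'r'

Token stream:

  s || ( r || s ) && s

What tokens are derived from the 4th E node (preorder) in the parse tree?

[E [E [T [F s]]] || [T [T [F ( [E [E [T [F r]]] || [T [F s]]] )]] && [F s]]]

r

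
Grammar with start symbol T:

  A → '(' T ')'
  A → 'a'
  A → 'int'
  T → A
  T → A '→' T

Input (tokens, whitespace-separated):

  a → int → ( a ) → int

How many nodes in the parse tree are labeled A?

5

[T [A a] → [T [A int] → [T [A ( [T [A a]] )] → [T [A int]]]]]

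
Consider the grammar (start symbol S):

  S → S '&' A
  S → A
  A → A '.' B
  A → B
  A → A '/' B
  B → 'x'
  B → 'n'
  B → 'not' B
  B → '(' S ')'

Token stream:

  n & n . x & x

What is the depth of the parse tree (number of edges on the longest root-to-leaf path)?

[S [S [S [A [B n]]] & [A [A [B n]] . [B x]]] & [A [B x]]]

5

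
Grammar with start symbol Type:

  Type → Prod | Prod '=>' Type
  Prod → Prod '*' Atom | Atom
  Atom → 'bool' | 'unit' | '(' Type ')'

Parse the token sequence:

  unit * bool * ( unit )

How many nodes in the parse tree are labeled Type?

2

[Type [Prod [Prod [Prod [Atom unit]] * [Atom bool]] * [Atom ( [Type [Prod [Atom unit]]] )]]]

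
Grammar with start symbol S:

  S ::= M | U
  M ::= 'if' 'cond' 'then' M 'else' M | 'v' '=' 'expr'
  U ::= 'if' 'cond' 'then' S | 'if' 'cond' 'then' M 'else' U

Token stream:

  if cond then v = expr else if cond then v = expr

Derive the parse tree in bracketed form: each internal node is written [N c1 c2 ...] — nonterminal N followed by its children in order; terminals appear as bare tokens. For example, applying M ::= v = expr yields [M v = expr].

[S [U if cond then [M v = expr] else [U if cond then [S [M v = expr]]]]]

S
U
if cond then M else U
if cond then v = expr else U
if cond then v = expr else if cond then S
if cond then v = expr else if cond then M
if cond then v = expr else if cond then v = expr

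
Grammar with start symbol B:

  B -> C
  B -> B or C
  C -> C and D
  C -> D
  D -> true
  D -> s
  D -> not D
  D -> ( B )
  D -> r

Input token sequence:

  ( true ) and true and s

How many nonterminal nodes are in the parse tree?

[B [C [C [C [D ( [B [C [D true]]] )]] and [D true]] and [D s]]]

10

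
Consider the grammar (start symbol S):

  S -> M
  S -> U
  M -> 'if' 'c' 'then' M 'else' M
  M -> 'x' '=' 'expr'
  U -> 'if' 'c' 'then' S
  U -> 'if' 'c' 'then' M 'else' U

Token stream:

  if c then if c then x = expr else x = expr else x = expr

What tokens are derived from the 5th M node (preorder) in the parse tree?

[S [M if c then [M if c then [M x = expr] else [M x = expr]] else [M x = expr]]]

x = expr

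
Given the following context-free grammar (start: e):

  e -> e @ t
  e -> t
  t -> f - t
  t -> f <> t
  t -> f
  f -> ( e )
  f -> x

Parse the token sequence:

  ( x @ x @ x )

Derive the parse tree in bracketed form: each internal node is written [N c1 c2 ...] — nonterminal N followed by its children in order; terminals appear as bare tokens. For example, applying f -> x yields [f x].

e
t
f
( e )
( e @ t )
( e @ t @ t )
( t @ t @ t )
( f @ t @ t )
( x @ t @ t )
( x @ f @ t )
( x @ x @ t )
( x @ x @ f )
( x @ x @ x )

[e [t [f ( [e [e [e [t [f x]]] @ [t [f x]]] @ [t [f x]]] )]]]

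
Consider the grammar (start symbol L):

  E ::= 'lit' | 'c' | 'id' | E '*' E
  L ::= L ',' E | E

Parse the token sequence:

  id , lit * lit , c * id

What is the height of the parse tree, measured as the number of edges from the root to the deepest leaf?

[L [L [L [E id]] , [E [E lit] * [E lit]]] , [E [E c] * [E id]]]

4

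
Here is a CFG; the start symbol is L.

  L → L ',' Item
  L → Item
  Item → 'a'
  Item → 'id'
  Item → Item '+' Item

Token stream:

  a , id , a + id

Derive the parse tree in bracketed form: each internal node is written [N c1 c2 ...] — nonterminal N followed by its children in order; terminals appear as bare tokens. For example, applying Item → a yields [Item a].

L
L , Item
L , Item , Item
Item , Item , Item
a , Item , Item
a , id , Item
a , id , Item + Item
a , id , a + Item
a , id , a + id

[L [L [L [Item a]] , [Item id]] , [Item [Item a] + [Item id]]]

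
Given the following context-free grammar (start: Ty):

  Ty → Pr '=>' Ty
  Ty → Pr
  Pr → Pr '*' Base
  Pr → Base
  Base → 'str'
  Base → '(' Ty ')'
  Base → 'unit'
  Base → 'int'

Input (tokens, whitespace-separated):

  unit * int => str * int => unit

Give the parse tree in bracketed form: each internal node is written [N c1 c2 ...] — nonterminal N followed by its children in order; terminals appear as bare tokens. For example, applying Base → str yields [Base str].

Ty
Pr => Ty
Pr * Base => Ty
Base * Base => Ty
unit * Base => Ty
unit * int => Ty
unit * int => Pr => Ty
unit * int => Pr * Base => Ty
unit * int => Base * Base => Ty
unit * int => str * Base => Ty
unit * int => str * int => Ty
unit * int => str * int => Pr
unit * int => str * int => Base
unit * int => str * int => unit

[Ty [Pr [Pr [Base unit]] * [Base int]] => [Ty [Pr [Pr [Base str]] * [Base int]] => [Ty [Pr [Base unit]]]]]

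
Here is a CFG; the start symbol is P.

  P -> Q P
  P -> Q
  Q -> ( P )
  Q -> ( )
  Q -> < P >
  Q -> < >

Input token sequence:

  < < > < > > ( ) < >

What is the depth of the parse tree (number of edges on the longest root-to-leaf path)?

[P [Q < [P [Q < >] [P [Q < >]]] >] [P [Q ( )] [P [Q < >]]]]

5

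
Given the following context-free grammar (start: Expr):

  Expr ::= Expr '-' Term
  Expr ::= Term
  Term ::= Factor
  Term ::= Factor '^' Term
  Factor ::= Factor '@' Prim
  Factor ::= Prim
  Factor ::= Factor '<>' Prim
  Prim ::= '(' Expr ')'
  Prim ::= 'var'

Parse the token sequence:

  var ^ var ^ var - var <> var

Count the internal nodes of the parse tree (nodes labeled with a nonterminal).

16

[Expr [Expr [Term [Factor [Prim var]] ^ [Term [Factor [Prim var]] ^ [Term [Factor [Prim var]]]]]] - [Term [Factor [Factor [Prim var]] <> [Prim var]]]]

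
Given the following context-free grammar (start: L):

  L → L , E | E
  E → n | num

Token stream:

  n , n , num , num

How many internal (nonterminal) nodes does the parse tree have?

[L [L [L [L [E n]] , [E n]] , [E num]] , [E num]]

8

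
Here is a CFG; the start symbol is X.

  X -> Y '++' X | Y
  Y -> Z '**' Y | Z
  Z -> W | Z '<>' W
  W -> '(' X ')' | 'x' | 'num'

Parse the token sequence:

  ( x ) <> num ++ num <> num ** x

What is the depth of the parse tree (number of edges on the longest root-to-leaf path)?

[X [Y [Z [Z [W ( [X [Y [Z [W x]]]] )]] <> [W num]]] ++ [X [Y [Z [Z [W num]] <> [W num]] ** [Y [Z [W x]]]]]]

9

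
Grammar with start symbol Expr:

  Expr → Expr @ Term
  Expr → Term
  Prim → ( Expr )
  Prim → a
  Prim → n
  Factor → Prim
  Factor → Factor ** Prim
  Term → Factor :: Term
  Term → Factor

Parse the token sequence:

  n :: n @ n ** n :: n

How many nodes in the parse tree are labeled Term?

[Expr [Expr [Term [Factor [Prim n]] :: [Term [Factor [Prim n]]]]] @ [Term [Factor [Factor [Prim n]] ** [Prim n]] :: [Term [Factor [Prim n]]]]]

4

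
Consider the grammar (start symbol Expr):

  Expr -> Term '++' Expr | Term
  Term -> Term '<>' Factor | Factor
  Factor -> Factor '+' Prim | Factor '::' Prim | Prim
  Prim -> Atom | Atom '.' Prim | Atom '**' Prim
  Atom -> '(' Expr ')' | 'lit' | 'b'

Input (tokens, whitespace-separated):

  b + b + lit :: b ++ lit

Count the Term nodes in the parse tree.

2

[Expr [Term [Factor [Factor [Factor [Factor [Prim [Atom b]]] + [Prim [Atom b]]] + [Prim [Atom lit]]] :: [Prim [Atom b]]]] ++ [Expr [Term [Factor [Prim [Atom lit]]]]]]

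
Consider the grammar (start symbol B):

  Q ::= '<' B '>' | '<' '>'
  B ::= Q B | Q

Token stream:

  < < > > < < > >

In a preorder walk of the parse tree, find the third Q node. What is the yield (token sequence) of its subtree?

[B [Q < [B [Q < >]] >] [B [Q < [B [Q < >]] >]]]

< < > >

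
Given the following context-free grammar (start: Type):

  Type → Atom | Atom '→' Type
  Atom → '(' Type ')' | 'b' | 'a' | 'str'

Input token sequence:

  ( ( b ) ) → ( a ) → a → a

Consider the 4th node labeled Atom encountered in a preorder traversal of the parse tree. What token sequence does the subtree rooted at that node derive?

[Type [Atom ( [Type [Atom ( [Type [Atom b]] )]] )] → [Type [Atom ( [Type [Atom a]] )] → [Type [Atom a] → [Type [Atom a]]]]]

( a )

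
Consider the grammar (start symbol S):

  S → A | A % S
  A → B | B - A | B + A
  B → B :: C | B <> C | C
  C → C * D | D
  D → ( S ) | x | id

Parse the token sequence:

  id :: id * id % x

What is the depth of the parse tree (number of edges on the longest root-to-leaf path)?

[S [A [B [B [C [D id]]] :: [C [C [D id]] * [D id]]]] % [S [A [B [C [D x]]]]]]

6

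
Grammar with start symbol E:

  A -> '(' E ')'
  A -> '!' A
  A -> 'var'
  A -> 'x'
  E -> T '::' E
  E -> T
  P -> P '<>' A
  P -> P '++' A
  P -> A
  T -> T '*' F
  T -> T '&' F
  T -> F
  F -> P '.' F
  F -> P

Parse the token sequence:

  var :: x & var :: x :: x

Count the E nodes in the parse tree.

[E [T [F [P [A var]]]] :: [E [T [T [F [P [A x]]]] & [F [P [A var]]]] :: [E [T [F [P [A x]]]] :: [E [T [F [P [A x]]]]]]]]

4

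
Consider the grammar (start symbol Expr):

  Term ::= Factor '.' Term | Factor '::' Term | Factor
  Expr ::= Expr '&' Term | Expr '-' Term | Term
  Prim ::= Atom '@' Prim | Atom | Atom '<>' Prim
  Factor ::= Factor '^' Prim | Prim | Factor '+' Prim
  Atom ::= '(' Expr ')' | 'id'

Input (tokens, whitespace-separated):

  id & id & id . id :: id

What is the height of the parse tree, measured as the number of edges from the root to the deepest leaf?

7

[Expr [Expr [Expr [Term [Factor [Prim [Atom id]]]]] & [Term [Factor [Prim [Atom id]]]]] & [Term [Factor [Prim [Atom id]]] . [Term [Factor [Prim [Atom id]]] :: [Term [Factor [Prim [Atom id]]]]]]]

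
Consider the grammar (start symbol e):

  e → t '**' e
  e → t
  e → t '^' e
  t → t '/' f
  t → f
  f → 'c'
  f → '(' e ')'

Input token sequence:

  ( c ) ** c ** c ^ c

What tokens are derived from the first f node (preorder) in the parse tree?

( c )

[e [t [f ( [e [t [f c]]] )]] ** [e [t [f c]] ** [e [t [f c]] ^ [e [t [f c]]]]]]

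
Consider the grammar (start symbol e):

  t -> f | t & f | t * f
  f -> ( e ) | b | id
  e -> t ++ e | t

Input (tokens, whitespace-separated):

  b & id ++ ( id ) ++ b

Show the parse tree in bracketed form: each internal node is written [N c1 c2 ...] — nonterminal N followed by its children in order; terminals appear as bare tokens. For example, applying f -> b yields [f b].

e
t ++ e
t & f ++ e
f & f ++ e
b & f ++ e
b & id ++ e
b & id ++ t ++ e
b & id ++ f ++ e
b & id ++ ( e ) ++ e
b & id ++ ( t ) ++ e
b & id ++ ( f ) ++ e
b & id ++ ( id ) ++ e
b & id ++ ( id ) ++ t
b & id ++ ( id ) ++ f
b & id ++ ( id ) ++ b

[e [t [t [f b]] & [f id]] ++ [e [t [f ( [e [t [f id]]] )]] ++ [e [t [f b]]]]]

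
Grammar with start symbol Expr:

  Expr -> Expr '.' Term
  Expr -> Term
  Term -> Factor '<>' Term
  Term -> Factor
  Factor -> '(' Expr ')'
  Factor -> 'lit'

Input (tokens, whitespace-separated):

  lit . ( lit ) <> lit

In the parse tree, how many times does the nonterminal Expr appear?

[Expr [Expr [Term [Factor lit]]] . [Term [Factor ( [Expr [Term [Factor lit]]] )] <> [Term [Factor lit]]]]

3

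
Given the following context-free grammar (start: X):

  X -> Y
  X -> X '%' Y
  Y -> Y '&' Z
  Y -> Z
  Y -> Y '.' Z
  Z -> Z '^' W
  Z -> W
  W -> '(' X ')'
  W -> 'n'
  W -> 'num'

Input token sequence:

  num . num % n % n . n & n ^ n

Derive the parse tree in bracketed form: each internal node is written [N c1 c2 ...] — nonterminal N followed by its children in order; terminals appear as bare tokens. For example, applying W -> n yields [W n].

X
X % Y
X % Y % Y
Y % Y % Y
Y . Z % Y % Y
Z . Z % Y % Y
W . Z % Y % Y
num . Z % Y % Y
num . W % Y % Y
num . num % Y % Y
num . num % Z % Y
num . num % W % Y
num . num % n % Y
num . num % n % Y & Z
num . num % n % Y . Z & Z
num . num % n % Z . Z & Z
num . num % n % W . Z & Z
num . num % n % n . Z & Z
num . num % n % n . W & Z
num . num % n % n . n & Z
num . num % n % n . n & Z ^ W
num . num % n % n . n & W ^ W
num . num % n % n . n & n ^ W
num . num % n % n . n & n ^ n

[X [X [X [Y [Y [Z [W num]]] . [Z [W num]]]] % [Y [Z [W n]]]] % [Y [Y [Y [Z [W n]]] . [Z [W n]]] & [Z [Z [W n]] ^ [W n]]]]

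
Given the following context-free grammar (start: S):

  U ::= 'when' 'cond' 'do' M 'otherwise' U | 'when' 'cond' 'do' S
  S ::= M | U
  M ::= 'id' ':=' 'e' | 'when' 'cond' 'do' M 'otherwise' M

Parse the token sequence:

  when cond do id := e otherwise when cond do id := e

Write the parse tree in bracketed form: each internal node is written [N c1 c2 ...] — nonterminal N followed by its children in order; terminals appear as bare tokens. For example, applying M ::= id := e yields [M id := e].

[S [U when cond do [M id := e] otherwise [U when cond do [S [M id := e]]]]]

S
U
when cond do M otherwise U
when cond do id := e otherwise U
when cond do id := e otherwise when cond do S
when cond do id := e otherwise when cond do M
when cond do id := e otherwise when cond do id := e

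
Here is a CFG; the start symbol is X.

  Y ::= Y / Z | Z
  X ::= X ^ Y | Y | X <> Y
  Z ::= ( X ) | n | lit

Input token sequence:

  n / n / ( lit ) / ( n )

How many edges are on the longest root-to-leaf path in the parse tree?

[X [Y [Y [Y [Y [Z n]] / [Z n]] / [Z ( [X [Y [Z lit]]] )]] / [Z ( [X [Y [Z n]]] )]]]

7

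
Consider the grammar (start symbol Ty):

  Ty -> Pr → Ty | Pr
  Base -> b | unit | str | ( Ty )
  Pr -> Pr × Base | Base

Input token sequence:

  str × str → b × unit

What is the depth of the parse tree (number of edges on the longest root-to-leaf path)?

5

[Ty [Pr [Pr [Base str]] × [Base str]] → [Ty [Pr [Pr [Base b]] × [Base unit]]]]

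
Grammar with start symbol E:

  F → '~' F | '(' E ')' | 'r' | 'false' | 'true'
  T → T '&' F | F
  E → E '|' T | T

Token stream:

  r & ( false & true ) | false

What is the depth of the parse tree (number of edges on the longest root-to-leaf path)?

8

[E [E [T [T [F r]] & [F ( [E [T [T [F false]] & [F true]]] )]]] | [T [F false]]]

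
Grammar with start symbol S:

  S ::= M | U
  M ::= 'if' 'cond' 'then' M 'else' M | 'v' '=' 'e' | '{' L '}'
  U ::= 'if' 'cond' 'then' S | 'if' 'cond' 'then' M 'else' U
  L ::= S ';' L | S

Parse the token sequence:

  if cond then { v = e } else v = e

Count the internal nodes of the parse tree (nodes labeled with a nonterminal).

[S [M if cond then [M { [L [S [M v = e]]] }] else [M v = e]]]

7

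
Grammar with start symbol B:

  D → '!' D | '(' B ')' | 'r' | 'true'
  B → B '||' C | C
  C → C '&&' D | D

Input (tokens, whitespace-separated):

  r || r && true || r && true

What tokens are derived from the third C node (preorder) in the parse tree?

[B [B [B [C [D r]]] || [C [C [D r]] && [D true]]] || [C [C [D r]] && [D true]]]

r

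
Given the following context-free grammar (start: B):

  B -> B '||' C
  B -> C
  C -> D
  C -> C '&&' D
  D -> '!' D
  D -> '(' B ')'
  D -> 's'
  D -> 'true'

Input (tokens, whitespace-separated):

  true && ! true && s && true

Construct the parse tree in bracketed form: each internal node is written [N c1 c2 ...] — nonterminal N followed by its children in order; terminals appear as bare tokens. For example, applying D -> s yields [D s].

B
C
C && D
C && D && D
C && D && D && D
D && D && D && D
true && D && D && D
true && ! D && D && D
true && ! true && D && D
true && ! true && s && D
true && ! true && s && true

[B [C [C [C [C [D true]] && [D ! [D true]]] && [D s]] && [D true]]]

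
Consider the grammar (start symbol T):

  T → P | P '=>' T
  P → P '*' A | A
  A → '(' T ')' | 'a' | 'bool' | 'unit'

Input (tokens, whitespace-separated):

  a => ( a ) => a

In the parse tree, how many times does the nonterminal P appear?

[T [P [A a]] => [T [P [A ( [T [P [A a]]] )]] => [T [P [A a]]]]]

4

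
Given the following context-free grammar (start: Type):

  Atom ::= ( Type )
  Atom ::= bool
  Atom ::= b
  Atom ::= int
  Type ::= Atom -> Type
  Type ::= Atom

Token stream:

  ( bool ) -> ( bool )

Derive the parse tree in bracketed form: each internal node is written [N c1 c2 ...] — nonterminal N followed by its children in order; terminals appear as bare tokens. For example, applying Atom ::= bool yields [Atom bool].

[Type [Atom ( [Type [Atom bool]] )] -> [Type [Atom ( [Type [Atom bool]] )]]]

Type
Atom -> Type
( Type ) -> Type
( Atom ) -> Type
( bool ) -> Type
( bool ) -> Atom
( bool ) -> ( Type )
( bool ) -> ( Atom )
( bool ) -> ( bool )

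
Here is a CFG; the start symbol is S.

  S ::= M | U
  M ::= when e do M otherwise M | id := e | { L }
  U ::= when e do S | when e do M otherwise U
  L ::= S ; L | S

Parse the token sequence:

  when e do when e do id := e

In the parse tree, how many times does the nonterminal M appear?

1

[S [U when e do [S [U when e do [S [M id := e]]]]]]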